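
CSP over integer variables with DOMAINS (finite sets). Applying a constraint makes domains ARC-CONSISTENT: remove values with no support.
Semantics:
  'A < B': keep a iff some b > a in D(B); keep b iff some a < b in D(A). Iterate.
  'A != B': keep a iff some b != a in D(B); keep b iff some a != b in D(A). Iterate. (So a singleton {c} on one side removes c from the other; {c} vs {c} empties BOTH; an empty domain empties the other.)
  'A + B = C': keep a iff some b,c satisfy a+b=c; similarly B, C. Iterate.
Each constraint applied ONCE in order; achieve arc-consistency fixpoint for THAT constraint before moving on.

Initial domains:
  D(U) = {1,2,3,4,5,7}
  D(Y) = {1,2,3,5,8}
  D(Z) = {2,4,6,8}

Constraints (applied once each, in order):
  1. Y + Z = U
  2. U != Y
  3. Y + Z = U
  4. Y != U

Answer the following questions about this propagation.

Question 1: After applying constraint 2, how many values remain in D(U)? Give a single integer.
Answer: 4

Derivation:
Constraint 1 (Y + Z = U) on D(Y)={1,2,3,5,8} D(Z)={2,4,6,8} D(U)={1,2,3,4,5,7}: Y {1,2,3,5,8}->{1,2,3,5}; Z {2,4,6,8}->{2,4,6}; U {1,2,3,4,5,7}->{3,4,5,7}
Constraint 2 (U != Y) on D(U)={3,4,5,7} D(Y)={1,2,3,5}: no change
So after constraint 2: D(U)={3,4,5,7}, size = 4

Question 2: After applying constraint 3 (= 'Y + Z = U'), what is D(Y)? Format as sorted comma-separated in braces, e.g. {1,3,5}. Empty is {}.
Constraint 1 (Y + Z = U) on D(Y)={1,2,3,5,8} D(Z)={2,4,6,8} D(U)={1,2,3,4,5,7}: Y {1,2,3,5,8}->{1,2,3,5}; Z {2,4,6,8}->{2,4,6}; U {1,2,3,4,5,7}->{3,4,5,7}
Constraint 2 (U != Y) on D(U)={3,4,5,7} D(Y)={1,2,3,5}: no change
Constraint 3 (Y + Z = U) on D(Y)={1,2,3,5} D(Z)={2,4,6} D(U)={3,4,5,7}: no change
So after constraint 3: D(Y) = {1,2,3,5}

Answer: {1,2,3,5}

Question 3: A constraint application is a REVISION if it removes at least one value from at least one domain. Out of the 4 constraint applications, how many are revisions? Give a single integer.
Answer: 1

Derivation:
Constraint 1 (Y + Z = U) on D(Y)={1,2,3,5,8} D(Z)={2,4,6,8} D(U)={1,2,3,4,5,7}: Y {1,2,3,5,8}->{1,2,3,5}; Z {2,4,6,8}->{2,4,6}; U {1,2,3,4,5,7}->{3,4,5,7} => REVISION
Constraint 2 (U != Y) on D(U)={3,4,5,7} D(Y)={1,2,3,5}: no change => not a revision
Constraint 3 (Y + Z = U) on D(Y)={1,2,3,5} D(Z)={2,4,6} D(U)={3,4,5,7}: no change => not a revision
Constraint 4 (Y != U) on D(Y)={1,2,3,5} D(U)={3,4,5,7}: no change => not a revision
Total revisions = 1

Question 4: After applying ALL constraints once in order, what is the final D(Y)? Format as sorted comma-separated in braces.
Constraint 1 (Y + Z = U) on D(Y)={1,2,3,5,8} D(Z)={2,4,6,8} D(U)={1,2,3,4,5,7}: Y {1,2,3,5,8}->{1,2,3,5}; Z {2,4,6,8}->{2,4,6}; U {1,2,3,4,5,7}->{3,4,5,7}
Constraint 2 (U != Y) on D(U)={3,4,5,7} D(Y)={1,2,3,5}: no change
Constraint 3 (Y + Z = U) on D(Y)={1,2,3,5} D(Z)={2,4,6} D(U)={3,4,5,7}: no change
Constraint 4 (Y != U) on D(Y)={1,2,3,5} D(U)={3,4,5,7}: no change
So after all 4 constraints: D(Y) = {1,2,3,5}

Answer: {1,2,3,5}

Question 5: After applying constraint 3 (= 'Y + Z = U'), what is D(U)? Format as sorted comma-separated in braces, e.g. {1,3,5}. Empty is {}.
Constraint 1 (Y + Z = U) on D(Y)={1,2,3,5,8} D(Z)={2,4,6,8} D(U)={1,2,3,4,5,7}: Y {1,2,3,5,8}->{1,2,3,5}; Z {2,4,6,8}->{2,4,6}; U {1,2,3,4,5,7}->{3,4,5,7}
Constraint 2 (U != Y) on D(U)={3,4,5,7} D(Y)={1,2,3,5}: no change
Constraint 3 (Y + Z = U) on D(Y)={1,2,3,5} D(Z)={2,4,6} D(U)={3,4,5,7}: no change
So after constraint 3: D(U) = {3,4,5,7}

Answer: {3,4,5,7}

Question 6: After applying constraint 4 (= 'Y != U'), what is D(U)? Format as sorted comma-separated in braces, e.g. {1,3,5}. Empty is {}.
Constraint 1 (Y + Z = U) on D(Y)={1,2,3,5,8} D(Z)={2,4,6,8} D(U)={1,2,3,4,5,7}: Y {1,2,3,5,8}->{1,2,3,5}; Z {2,4,6,8}->{2,4,6}; U {1,2,3,4,5,7}->{3,4,5,7}
Constraint 2 (U != Y) on D(U)={3,4,5,7} D(Y)={1,2,3,5}: no change
Constraint 3 (Y + Z = U) on D(Y)={1,2,3,5} D(Z)={2,4,6} D(U)={3,4,5,7}: no change
Constraint 4 (Y != U) on D(Y)={1,2,3,5} D(U)={3,4,5,7}: no change
So after constraint 4: D(U) = {3,4,5,7}

Answer: {3,4,5,7}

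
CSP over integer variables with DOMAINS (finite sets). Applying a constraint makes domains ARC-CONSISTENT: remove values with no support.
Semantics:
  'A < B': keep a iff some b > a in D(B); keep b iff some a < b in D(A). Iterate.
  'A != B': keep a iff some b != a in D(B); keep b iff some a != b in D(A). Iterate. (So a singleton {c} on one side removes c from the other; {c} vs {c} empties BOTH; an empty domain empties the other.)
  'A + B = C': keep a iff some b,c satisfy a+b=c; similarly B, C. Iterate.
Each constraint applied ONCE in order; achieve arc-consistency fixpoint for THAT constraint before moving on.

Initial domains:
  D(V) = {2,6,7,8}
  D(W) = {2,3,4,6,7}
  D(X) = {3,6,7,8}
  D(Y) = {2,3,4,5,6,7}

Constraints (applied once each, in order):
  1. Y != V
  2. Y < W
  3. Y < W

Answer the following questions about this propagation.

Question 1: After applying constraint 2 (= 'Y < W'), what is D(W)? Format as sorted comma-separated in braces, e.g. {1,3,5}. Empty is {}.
Constraint 1 (Y != V) on D(Y)={2,3,4,5,6,7} D(V)={2,6,7,8}: no change
Constraint 2 (Y < W) on D(Y)={2,3,4,5,6,7} D(W)={2,3,4,6,7}: Y {2,3,4,5,6,7}->{2,3,4,5,6}; W {2,3,4,6,7}->{3,4,6,7}
So after constraint 2: D(W) = {3,4,6,7}

Answer: {3,4,6,7}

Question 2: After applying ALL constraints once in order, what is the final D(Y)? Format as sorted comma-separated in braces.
Answer: {2,3,4,5,6}

Derivation:
Constraint 1 (Y != V) on D(Y)={2,3,4,5,6,7} D(V)={2,6,7,8}: no change
Constraint 2 (Y < W) on D(Y)={2,3,4,5,6,7} D(W)={2,3,4,6,7}: Y {2,3,4,5,6,7}->{2,3,4,5,6}; W {2,3,4,6,7}->{3,4,6,7}
Constraint 3 (Y < W) on D(Y)={2,3,4,5,6} D(W)={3,4,6,7}: no change
So after all 3 constraints: D(Y) = {2,3,4,5,6}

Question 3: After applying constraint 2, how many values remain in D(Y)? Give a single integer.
Answer: 5

Derivation:
Constraint 1 (Y != V) on D(Y)={2,3,4,5,6,7} D(V)={2,6,7,8}: no change
Constraint 2 (Y < W) on D(Y)={2,3,4,5,6,7} D(W)={2,3,4,6,7}: Y {2,3,4,5,6,7}->{2,3,4,5,6}; W {2,3,4,6,7}->{3,4,6,7}
So after constraint 2: D(Y)={2,3,4,5,6}, size = 5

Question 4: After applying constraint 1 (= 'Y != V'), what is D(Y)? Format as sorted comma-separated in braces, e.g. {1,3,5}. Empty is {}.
Constraint 1 (Y != V) on D(Y)={2,3,4,5,6,7} D(V)={2,6,7,8}: no change
So after constraint 1: D(Y) = {2,3,4,5,6,7}

Answer: {2,3,4,5,6,7}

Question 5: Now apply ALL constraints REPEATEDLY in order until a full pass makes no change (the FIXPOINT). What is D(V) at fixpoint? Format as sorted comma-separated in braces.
Answer: {2,6,7,8}

Derivation:
pass 0 (initial): D(V)={2,6,7,8}
pass 1: W {2,3,4,6,7}->{3,4,6,7}; Y {2,3,4,5,6,7}->{2,3,4,5,6}
pass 2: no change
Fixpoint after 2 passes: D(V) = {2,6,7,8}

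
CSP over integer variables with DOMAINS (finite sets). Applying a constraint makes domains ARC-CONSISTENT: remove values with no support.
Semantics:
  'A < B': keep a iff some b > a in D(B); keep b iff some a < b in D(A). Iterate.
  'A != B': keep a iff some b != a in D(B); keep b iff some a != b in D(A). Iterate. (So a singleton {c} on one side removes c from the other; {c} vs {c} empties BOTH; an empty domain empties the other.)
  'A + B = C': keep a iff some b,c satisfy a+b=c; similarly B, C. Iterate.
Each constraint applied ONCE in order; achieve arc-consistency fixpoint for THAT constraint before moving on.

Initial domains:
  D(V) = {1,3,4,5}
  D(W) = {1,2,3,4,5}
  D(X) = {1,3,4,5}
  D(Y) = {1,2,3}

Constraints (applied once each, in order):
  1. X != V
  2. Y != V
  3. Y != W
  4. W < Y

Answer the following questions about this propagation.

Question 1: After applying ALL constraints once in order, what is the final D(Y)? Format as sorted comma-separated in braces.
Constraint 1 (X != V) on D(X)={1,3,4,5} D(V)={1,3,4,5}: no change
Constraint 2 (Y != V) on D(Y)={1,2,3} D(V)={1,3,4,5}: no change
Constraint 3 (Y != W) on D(Y)={1,2,3} D(W)={1,2,3,4,5}: no change
Constraint 4 (W < Y) on D(W)={1,2,3,4,5} D(Y)={1,2,3}: W {1,2,3,4,5}->{1,2}; Y {1,2,3}->{2,3}
So after all 4 constraints: D(Y) = {2,3}

Answer: {2,3}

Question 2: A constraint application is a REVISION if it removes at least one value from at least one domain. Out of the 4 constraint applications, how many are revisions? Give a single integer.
Answer: 1

Derivation:
Constraint 1 (X != V) on D(X)={1,3,4,5} D(V)={1,3,4,5}: no change => not a revision
Constraint 2 (Y != V) on D(Y)={1,2,3} D(V)={1,3,4,5}: no change => not a revision
Constraint 3 (Y != W) on D(Y)={1,2,3} D(W)={1,2,3,4,5}: no change => not a revision
Constraint 4 (W < Y) on D(W)={1,2,3,4,5} D(Y)={1,2,3}: W {1,2,3,4,5}->{1,2}; Y {1,2,3}->{2,3} => REVISION
Total revisions = 1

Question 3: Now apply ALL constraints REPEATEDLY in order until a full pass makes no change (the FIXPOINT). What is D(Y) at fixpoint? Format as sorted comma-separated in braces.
pass 0 (initial): D(Y)={1,2,3}
pass 1: W {1,2,3,4,5}->{1,2}; Y {1,2,3}->{2,3}
pass 2: no change
Fixpoint after 2 passes: D(Y) = {2,3}

Answer: {2,3}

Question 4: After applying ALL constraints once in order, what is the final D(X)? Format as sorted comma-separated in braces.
Answer: {1,3,4,5}

Derivation:
Constraint 1 (X != V) on D(X)={1,3,4,5} D(V)={1,3,4,5}: no change
Constraint 2 (Y != V) on D(Y)={1,2,3} D(V)={1,3,4,5}: no change
Constraint 3 (Y != W) on D(Y)={1,2,3} D(W)={1,2,3,4,5}: no change
Constraint 4 (W < Y) on D(W)={1,2,3,4,5} D(Y)={1,2,3}: W {1,2,3,4,5}->{1,2}; Y {1,2,3}->{2,3}
So after all 4 constraints: D(X) = {1,3,4,5}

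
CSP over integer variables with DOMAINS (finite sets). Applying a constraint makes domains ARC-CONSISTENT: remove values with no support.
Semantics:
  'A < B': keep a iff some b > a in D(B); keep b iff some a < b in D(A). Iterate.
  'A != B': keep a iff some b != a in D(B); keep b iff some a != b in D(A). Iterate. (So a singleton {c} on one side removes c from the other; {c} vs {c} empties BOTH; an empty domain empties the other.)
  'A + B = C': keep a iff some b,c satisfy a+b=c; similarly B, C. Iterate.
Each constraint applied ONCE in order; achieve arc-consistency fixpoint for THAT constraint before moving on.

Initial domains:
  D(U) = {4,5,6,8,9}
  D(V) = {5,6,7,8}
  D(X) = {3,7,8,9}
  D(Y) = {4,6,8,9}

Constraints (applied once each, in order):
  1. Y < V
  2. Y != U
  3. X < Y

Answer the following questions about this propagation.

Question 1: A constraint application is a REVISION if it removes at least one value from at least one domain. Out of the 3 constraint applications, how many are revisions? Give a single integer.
Constraint 1 (Y < V) on D(Y)={4,6,8,9} D(V)={5,6,7,8}: Y {4,6,8,9}->{4,6} => REVISION
Constraint 2 (Y != U) on D(Y)={4,6} D(U)={4,5,6,8,9}: no change => not a revision
Constraint 3 (X < Y) on D(X)={3,7,8,9} D(Y)={4,6}: X {3,7,8,9}->{3} => REVISION
Total revisions = 2

Answer: 2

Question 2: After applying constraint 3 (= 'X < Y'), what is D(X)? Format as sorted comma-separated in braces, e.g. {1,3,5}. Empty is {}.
Answer: {3}

Derivation:
Constraint 1 (Y < V) on D(Y)={4,6,8,9} D(V)={5,6,7,8}: Y {4,6,8,9}->{4,6}
Constraint 2 (Y != U) on D(Y)={4,6} D(U)={4,5,6,8,9}: no change
Constraint 3 (X < Y) on D(X)={3,7,8,9} D(Y)={4,6}: X {3,7,8,9}->{3}
So after constraint 3: D(X) = {3}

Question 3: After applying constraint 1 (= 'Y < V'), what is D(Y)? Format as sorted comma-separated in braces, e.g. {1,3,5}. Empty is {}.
Constraint 1 (Y < V) on D(Y)={4,6,8,9} D(V)={5,6,7,8}: Y {4,6,8,9}->{4,6}
So after constraint 1: D(Y) = {4,6}

Answer: {4,6}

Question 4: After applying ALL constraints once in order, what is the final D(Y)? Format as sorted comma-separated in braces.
Answer: {4,6}

Derivation:
Constraint 1 (Y < V) on D(Y)={4,6,8,9} D(V)={5,6,7,8}: Y {4,6,8,9}->{4,6}
Constraint 2 (Y != U) on D(Y)={4,6} D(U)={4,5,6,8,9}: no change
Constraint 3 (X < Y) on D(X)={3,7,8,9} D(Y)={4,6}: X {3,7,8,9}->{3}
So after all 3 constraints: D(Y) = {4,6}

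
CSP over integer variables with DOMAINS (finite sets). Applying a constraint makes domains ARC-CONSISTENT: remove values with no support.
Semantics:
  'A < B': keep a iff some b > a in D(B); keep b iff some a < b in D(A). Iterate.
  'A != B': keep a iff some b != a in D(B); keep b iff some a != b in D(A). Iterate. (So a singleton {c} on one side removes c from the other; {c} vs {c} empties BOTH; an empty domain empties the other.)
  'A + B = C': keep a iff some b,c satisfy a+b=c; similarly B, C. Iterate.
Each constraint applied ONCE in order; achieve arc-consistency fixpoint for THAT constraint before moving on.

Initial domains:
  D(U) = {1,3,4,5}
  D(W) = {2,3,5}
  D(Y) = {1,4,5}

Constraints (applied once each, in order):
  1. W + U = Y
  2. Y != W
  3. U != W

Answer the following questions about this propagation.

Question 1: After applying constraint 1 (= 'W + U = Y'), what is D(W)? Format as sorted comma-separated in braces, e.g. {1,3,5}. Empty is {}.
Constraint 1 (W + U = Y) on D(W)={2,3,5} D(U)={1,3,4,5} D(Y)={1,4,5}: W {2,3,5}->{2,3}; U {1,3,4,5}->{1,3}; Y {1,4,5}->{4,5}
So after constraint 1: D(W) = {2,3}

Answer: {2,3}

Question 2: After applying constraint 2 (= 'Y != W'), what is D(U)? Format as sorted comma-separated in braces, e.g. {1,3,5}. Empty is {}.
Constraint 1 (W + U = Y) on D(W)={2,3,5} D(U)={1,3,4,5} D(Y)={1,4,5}: W {2,3,5}->{2,3}; U {1,3,4,5}->{1,3}; Y {1,4,5}->{4,5}
Constraint 2 (Y != W) on D(Y)={4,5} D(W)={2,3}: no change
So after constraint 2: D(U) = {1,3}

Answer: {1,3}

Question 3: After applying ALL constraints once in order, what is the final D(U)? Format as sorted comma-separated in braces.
Constraint 1 (W + U = Y) on D(W)={2,3,5} D(U)={1,3,4,5} D(Y)={1,4,5}: W {2,3,5}->{2,3}; U {1,3,4,5}->{1,3}; Y {1,4,5}->{4,5}
Constraint 2 (Y != W) on D(Y)={4,5} D(W)={2,3}: no change
Constraint 3 (U != W) on D(U)={1,3} D(W)={2,3}: no change
So after all 3 constraints: D(U) = {1,3}

Answer: {1,3}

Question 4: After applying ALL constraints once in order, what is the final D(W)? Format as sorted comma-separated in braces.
Constraint 1 (W + U = Y) on D(W)={2,3,5} D(U)={1,3,4,5} D(Y)={1,4,5}: W {2,3,5}->{2,3}; U {1,3,4,5}->{1,3}; Y {1,4,5}->{4,5}
Constraint 2 (Y != W) on D(Y)={4,5} D(W)={2,3}: no change
Constraint 3 (U != W) on D(U)={1,3} D(W)={2,3}: no change
So after all 3 constraints: D(W) = {2,3}

Answer: {2,3}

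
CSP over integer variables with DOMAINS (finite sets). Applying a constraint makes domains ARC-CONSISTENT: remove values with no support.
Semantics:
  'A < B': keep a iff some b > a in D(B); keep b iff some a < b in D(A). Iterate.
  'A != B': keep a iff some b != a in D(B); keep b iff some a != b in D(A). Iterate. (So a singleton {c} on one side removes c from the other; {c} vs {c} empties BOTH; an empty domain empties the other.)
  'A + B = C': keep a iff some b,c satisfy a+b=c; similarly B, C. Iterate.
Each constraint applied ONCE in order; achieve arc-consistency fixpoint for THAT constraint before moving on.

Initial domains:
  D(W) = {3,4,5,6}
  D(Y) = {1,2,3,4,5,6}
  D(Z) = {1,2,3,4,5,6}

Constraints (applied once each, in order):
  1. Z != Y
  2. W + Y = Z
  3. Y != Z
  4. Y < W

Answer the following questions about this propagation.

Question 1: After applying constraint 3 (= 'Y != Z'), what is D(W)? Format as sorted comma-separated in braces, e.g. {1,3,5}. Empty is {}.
Answer: {3,4,5}

Derivation:
Constraint 1 (Z != Y) on D(Z)={1,2,3,4,5,6} D(Y)={1,2,3,4,5,6}: no change
Constraint 2 (W + Y = Z) on D(W)={3,4,5,6} D(Y)={1,2,3,4,5,6} D(Z)={1,2,3,4,5,6}: W {3,4,5,6}->{3,4,5}; Y {1,2,3,4,5,6}->{1,2,3}; Z {1,2,3,4,5,6}->{4,5,6}
Constraint 3 (Y != Z) on D(Y)={1,2,3} D(Z)={4,5,6}: no change
So after constraint 3: D(W) = {3,4,5}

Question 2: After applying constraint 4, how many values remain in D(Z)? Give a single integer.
Constraint 1 (Z != Y) on D(Z)={1,2,3,4,5,6} D(Y)={1,2,3,4,5,6}: no change
Constraint 2 (W + Y = Z) on D(W)={3,4,5,6} D(Y)={1,2,3,4,5,6} D(Z)={1,2,3,4,5,6}: W {3,4,5,6}->{3,4,5}; Y {1,2,3,4,5,6}->{1,2,3}; Z {1,2,3,4,5,6}->{4,5,6}
Constraint 3 (Y != Z) on D(Y)={1,2,3} D(Z)={4,5,6}: no change
Constraint 4 (Y < W) on D(Y)={1,2,3} D(W)={3,4,5}: no change
So after constraint 4: D(Z)={4,5,6}, size = 3

Answer: 3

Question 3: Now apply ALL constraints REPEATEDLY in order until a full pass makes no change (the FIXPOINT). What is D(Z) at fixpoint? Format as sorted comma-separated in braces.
pass 0 (initial): D(Z)={1,2,3,4,5,6}
pass 1: W {3,4,5,6}->{3,4,5}; Y {1,2,3,4,5,6}->{1,2,3}; Z {1,2,3,4,5,6}->{4,5,6}
pass 2: no change
Fixpoint after 2 passes: D(Z) = {4,5,6}

Answer: {4,5,6}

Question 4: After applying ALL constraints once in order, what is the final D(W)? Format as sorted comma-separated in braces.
Answer: {3,4,5}

Derivation:
Constraint 1 (Z != Y) on D(Z)={1,2,3,4,5,6} D(Y)={1,2,3,4,5,6}: no change
Constraint 2 (W + Y = Z) on D(W)={3,4,5,6} D(Y)={1,2,3,4,5,6} D(Z)={1,2,3,4,5,6}: W {3,4,5,6}->{3,4,5}; Y {1,2,3,4,5,6}->{1,2,3}; Z {1,2,3,4,5,6}->{4,5,6}
Constraint 3 (Y != Z) on D(Y)={1,2,3} D(Z)={4,5,6}: no change
Constraint 4 (Y < W) on D(Y)={1,2,3} D(W)={3,4,5}: no change
So after all 4 constraints: D(W) = {3,4,5}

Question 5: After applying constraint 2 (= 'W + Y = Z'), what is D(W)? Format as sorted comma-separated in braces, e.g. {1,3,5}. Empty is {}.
Answer: {3,4,5}

Derivation:
Constraint 1 (Z != Y) on D(Z)={1,2,3,4,5,6} D(Y)={1,2,3,4,5,6}: no change
Constraint 2 (W + Y = Z) on D(W)={3,4,5,6} D(Y)={1,2,3,4,5,6} D(Z)={1,2,3,4,5,6}: W {3,4,5,6}->{3,4,5}; Y {1,2,3,4,5,6}->{1,2,3}; Z {1,2,3,4,5,6}->{4,5,6}
So after constraint 2: D(W) = {3,4,5}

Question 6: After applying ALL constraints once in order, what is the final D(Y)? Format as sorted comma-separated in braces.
Constraint 1 (Z != Y) on D(Z)={1,2,3,4,5,6} D(Y)={1,2,3,4,5,6}: no change
Constraint 2 (W + Y = Z) on D(W)={3,4,5,6} D(Y)={1,2,3,4,5,6} D(Z)={1,2,3,4,5,6}: W {3,4,5,6}->{3,4,5}; Y {1,2,3,4,5,6}->{1,2,3}; Z {1,2,3,4,5,6}->{4,5,6}
Constraint 3 (Y != Z) on D(Y)={1,2,3} D(Z)={4,5,6}: no change
Constraint 4 (Y < W) on D(Y)={1,2,3} D(W)={3,4,5}: no change
So after all 4 constraints: D(Y) = {1,2,3}

Answer: {1,2,3}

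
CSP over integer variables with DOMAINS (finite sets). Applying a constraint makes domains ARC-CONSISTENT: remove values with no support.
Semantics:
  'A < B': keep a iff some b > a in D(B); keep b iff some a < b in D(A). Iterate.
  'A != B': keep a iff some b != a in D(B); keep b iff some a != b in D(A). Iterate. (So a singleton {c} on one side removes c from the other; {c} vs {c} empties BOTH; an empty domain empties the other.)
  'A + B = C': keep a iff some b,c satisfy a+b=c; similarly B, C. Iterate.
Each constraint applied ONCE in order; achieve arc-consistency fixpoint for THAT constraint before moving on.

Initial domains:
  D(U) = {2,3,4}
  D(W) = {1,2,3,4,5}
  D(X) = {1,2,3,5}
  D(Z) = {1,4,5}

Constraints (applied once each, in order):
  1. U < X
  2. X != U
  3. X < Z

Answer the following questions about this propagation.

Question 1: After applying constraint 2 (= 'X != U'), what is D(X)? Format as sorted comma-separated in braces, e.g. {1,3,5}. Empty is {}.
Constraint 1 (U < X) on D(U)={2,3,4} D(X)={1,2,3,5}: X {1,2,3,5}->{3,5}
Constraint 2 (X != U) on D(X)={3,5} D(U)={2,3,4}: no change
So after constraint 2: D(X) = {3,5}

Answer: {3,5}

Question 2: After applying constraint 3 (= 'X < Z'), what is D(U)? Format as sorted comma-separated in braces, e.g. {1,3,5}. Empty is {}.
Answer: {2,3,4}

Derivation:
Constraint 1 (U < X) on D(U)={2,3,4} D(X)={1,2,3,5}: X {1,2,3,5}->{3,5}
Constraint 2 (X != U) on D(X)={3,5} D(U)={2,3,4}: no change
Constraint 3 (X < Z) on D(X)={3,5} D(Z)={1,4,5}: X {3,5}->{3}; Z {1,4,5}->{4,5}
So after constraint 3: D(U) = {2,3,4}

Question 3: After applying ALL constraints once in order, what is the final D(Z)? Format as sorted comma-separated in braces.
Answer: {4,5}

Derivation:
Constraint 1 (U < X) on D(U)={2,3,4} D(X)={1,2,3,5}: X {1,2,3,5}->{3,5}
Constraint 2 (X != U) on D(X)={3,5} D(U)={2,3,4}: no change
Constraint 3 (X < Z) on D(X)={3,5} D(Z)={1,4,5}: X {3,5}->{3}; Z {1,4,5}->{4,5}
So after all 3 constraints: D(Z) = {4,5}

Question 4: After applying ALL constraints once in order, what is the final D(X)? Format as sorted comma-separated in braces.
Constraint 1 (U < X) on D(U)={2,3,4} D(X)={1,2,3,5}: X {1,2,3,5}->{3,5}
Constraint 2 (X != U) on D(X)={3,5} D(U)={2,3,4}: no change
Constraint 3 (X < Z) on D(X)={3,5} D(Z)={1,4,5}: X {3,5}->{3}; Z {1,4,5}->{4,5}
So after all 3 constraints: D(X) = {3}

Answer: {3}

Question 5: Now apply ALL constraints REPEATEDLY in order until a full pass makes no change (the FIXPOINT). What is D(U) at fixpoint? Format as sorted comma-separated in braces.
pass 0 (initial): D(U)={2,3,4}
pass 1: X {1,2,3,5}->{3}; Z {1,4,5}->{4,5}
pass 2: U {2,3,4}->{2}
pass 3: no change
Fixpoint after 3 passes: D(U) = {2}

Answer: {2}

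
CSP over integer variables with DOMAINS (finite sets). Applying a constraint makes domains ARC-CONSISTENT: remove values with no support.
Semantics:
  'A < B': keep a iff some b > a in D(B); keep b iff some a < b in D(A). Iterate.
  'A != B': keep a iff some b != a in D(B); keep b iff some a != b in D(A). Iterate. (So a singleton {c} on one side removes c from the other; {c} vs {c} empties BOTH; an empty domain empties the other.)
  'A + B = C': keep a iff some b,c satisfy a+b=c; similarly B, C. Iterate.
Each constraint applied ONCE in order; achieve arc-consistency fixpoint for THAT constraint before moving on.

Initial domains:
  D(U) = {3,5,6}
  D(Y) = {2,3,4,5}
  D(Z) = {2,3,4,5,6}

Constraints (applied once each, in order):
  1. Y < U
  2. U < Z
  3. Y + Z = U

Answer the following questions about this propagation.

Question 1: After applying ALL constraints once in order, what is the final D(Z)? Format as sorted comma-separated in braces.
Constraint 1 (Y < U) on D(Y)={2,3,4,5} D(U)={3,5,6}: no change
Constraint 2 (U < Z) on D(U)={3,5,6} D(Z)={2,3,4,5,6}: U {3,5,6}->{3,5}; Z {2,3,4,5,6}->{4,5,6}
Constraint 3 (Y + Z = U) on D(Y)={2,3,4,5} D(Z)={4,5,6} D(U)={3,5}: Y {2,3,4,5}->{}; Z {4,5,6}->{}; U {3,5}->{}
So after all 3 constraints: D(Z) = {}

Answer: {}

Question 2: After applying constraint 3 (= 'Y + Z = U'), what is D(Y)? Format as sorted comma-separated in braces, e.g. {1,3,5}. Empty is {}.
Answer: {}

Derivation:
Constraint 1 (Y < U) on D(Y)={2,3,4,5} D(U)={3,5,6}: no change
Constraint 2 (U < Z) on D(U)={3,5,6} D(Z)={2,3,4,5,6}: U {3,5,6}->{3,5}; Z {2,3,4,5,6}->{4,5,6}
Constraint 3 (Y + Z = U) on D(Y)={2,3,4,5} D(Z)={4,5,6} D(U)={3,5}: Y {2,3,4,5}->{}; Z {4,5,6}->{}; U {3,5}->{}
So after constraint 3: D(Y) = {}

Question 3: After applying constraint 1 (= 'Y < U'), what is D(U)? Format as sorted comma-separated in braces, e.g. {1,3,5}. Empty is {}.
Answer: {3,5,6}

Derivation:
Constraint 1 (Y < U) on D(Y)={2,3,4,5} D(U)={3,5,6}: no change
So after constraint 1: D(U) = {3,5,6}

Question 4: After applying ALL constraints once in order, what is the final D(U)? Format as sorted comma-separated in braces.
Constraint 1 (Y < U) on D(Y)={2,3,4,5} D(U)={3,5,6}: no change
Constraint 2 (U < Z) on D(U)={3,5,6} D(Z)={2,3,4,5,6}: U {3,5,6}->{3,5}; Z {2,3,4,5,6}->{4,5,6}
Constraint 3 (Y + Z = U) on D(Y)={2,3,4,5} D(Z)={4,5,6} D(U)={3,5}: Y {2,3,4,5}->{}; Z {4,5,6}->{}; U {3,5}->{}
So after all 3 constraints: D(U) = {}

Answer: {}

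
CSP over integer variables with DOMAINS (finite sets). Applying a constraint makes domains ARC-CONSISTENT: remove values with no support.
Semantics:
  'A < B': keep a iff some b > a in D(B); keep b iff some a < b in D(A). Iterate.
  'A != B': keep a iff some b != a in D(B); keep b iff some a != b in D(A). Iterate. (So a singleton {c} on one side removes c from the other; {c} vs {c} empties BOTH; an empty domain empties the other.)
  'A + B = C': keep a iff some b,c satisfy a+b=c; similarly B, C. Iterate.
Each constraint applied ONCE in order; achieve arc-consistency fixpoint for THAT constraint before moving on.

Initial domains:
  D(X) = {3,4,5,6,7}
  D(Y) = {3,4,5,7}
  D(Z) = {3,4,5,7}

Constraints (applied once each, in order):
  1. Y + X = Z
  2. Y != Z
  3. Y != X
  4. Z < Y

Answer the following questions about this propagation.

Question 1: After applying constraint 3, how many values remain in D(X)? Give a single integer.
Constraint 1 (Y + X = Z) on D(Y)={3,4,5,7} D(X)={3,4,5,6,7} D(Z)={3,4,5,7}: Y {3,4,5,7}->{3,4}; X {3,4,5,6,7}->{3,4}; Z {3,4,5,7}->{7}
Constraint 2 (Y != Z) on D(Y)={3,4} D(Z)={7}: no change
Constraint 3 (Y != X) on D(Y)={3,4} D(X)={3,4}: no change
So after constraint 3: D(X)={3,4}, size = 2

Answer: 2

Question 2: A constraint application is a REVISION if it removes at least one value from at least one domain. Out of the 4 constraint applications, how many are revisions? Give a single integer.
Answer: 2

Derivation:
Constraint 1 (Y + X = Z) on D(Y)={3,4,5,7} D(X)={3,4,5,6,7} D(Z)={3,4,5,7}: Y {3,4,5,7}->{3,4}; X {3,4,5,6,7}->{3,4}; Z {3,4,5,7}->{7} => REVISION
Constraint 2 (Y != Z) on D(Y)={3,4} D(Z)={7}: no change => not a revision
Constraint 3 (Y != X) on D(Y)={3,4} D(X)={3,4}: no change => not a revision
Constraint 4 (Z < Y) on D(Z)={7} D(Y)={3,4}: Z {7}->{}; Y {3,4}->{} => REVISION
Total revisions = 2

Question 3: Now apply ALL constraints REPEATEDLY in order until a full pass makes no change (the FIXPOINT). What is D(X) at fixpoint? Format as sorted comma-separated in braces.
Answer: {}

Derivation:
pass 0 (initial): D(X)={3,4,5,6,7}
pass 1: X {3,4,5,6,7}->{3,4}; Y {3,4,5,7}->{}; Z {3,4,5,7}->{}
pass 2: X {3,4}->{}
pass 3: no change
Fixpoint after 3 passes: D(X) = {}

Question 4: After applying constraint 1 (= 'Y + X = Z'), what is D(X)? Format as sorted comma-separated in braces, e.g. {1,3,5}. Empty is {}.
Constraint 1 (Y + X = Z) on D(Y)={3,4,5,7} D(X)={3,4,5,6,7} D(Z)={3,4,5,7}: Y {3,4,5,7}->{3,4}; X {3,4,5,6,7}->{3,4}; Z {3,4,5,7}->{7}
So after constraint 1: D(X) = {3,4}

Answer: {3,4}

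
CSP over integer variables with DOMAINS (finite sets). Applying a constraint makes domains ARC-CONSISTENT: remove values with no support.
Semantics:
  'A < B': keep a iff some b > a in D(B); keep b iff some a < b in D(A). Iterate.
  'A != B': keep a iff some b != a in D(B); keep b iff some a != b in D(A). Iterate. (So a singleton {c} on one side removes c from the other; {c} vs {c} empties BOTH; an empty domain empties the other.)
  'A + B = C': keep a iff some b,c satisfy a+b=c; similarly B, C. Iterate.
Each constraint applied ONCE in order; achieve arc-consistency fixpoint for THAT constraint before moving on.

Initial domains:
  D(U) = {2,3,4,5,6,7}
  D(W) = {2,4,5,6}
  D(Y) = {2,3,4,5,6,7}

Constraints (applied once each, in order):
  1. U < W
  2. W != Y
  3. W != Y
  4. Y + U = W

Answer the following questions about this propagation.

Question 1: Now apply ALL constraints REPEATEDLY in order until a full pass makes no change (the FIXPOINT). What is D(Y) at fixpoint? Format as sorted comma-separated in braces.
Answer: {2,3,4}

Derivation:
pass 0 (initial): D(Y)={2,3,4,5,6,7}
pass 1: U {2,3,4,5,6,7}->{2,3,4}; W {2,4,5,6}->{4,5,6}; Y {2,3,4,5,6,7}->{2,3,4}
pass 2: no change
Fixpoint after 2 passes: D(Y) = {2,3,4}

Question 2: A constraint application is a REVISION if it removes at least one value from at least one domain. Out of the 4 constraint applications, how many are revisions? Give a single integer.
Answer: 2

Derivation:
Constraint 1 (U < W) on D(U)={2,3,4,5,6,7} D(W)={2,4,5,6}: U {2,3,4,5,6,7}->{2,3,4,5}; W {2,4,5,6}->{4,5,6} => REVISION
Constraint 2 (W != Y) on D(W)={4,5,6} D(Y)={2,3,4,5,6,7}: no change => not a revision
Constraint 3 (W != Y) on D(W)={4,5,6} D(Y)={2,3,4,5,6,7}: no change => not a revision
Constraint 4 (Y + U = W) on D(Y)={2,3,4,5,6,7} D(U)={2,3,4,5} D(W)={4,5,6}: Y {2,3,4,5,6,7}->{2,3,4}; U {2,3,4,5}->{2,3,4} => REVISION
Total revisions = 2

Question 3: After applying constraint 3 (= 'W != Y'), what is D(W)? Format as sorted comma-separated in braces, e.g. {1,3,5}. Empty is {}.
Answer: {4,5,6}

Derivation:
Constraint 1 (U < W) on D(U)={2,3,4,5,6,7} D(W)={2,4,5,6}: U {2,3,4,5,6,7}->{2,3,4,5}; W {2,4,5,6}->{4,5,6}
Constraint 2 (W != Y) on D(W)={4,5,6} D(Y)={2,3,4,5,6,7}: no change
Constraint 3 (W != Y) on D(W)={4,5,6} D(Y)={2,3,4,5,6,7}: no change
So after constraint 3: D(W) = {4,5,6}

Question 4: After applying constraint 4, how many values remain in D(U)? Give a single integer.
Constraint 1 (U < W) on D(U)={2,3,4,5,6,7} D(W)={2,4,5,6}: U {2,3,4,5,6,7}->{2,3,4,5}; W {2,4,5,6}->{4,5,6}
Constraint 2 (W != Y) on D(W)={4,5,6} D(Y)={2,3,4,5,6,7}: no change
Constraint 3 (W != Y) on D(W)={4,5,6} D(Y)={2,3,4,5,6,7}: no change
Constraint 4 (Y + U = W) on D(Y)={2,3,4,5,6,7} D(U)={2,3,4,5} D(W)={4,5,6}: Y {2,3,4,5,6,7}->{2,3,4}; U {2,3,4,5}->{2,3,4}
So after constraint 4: D(U)={2,3,4}, size = 3

Answer: 3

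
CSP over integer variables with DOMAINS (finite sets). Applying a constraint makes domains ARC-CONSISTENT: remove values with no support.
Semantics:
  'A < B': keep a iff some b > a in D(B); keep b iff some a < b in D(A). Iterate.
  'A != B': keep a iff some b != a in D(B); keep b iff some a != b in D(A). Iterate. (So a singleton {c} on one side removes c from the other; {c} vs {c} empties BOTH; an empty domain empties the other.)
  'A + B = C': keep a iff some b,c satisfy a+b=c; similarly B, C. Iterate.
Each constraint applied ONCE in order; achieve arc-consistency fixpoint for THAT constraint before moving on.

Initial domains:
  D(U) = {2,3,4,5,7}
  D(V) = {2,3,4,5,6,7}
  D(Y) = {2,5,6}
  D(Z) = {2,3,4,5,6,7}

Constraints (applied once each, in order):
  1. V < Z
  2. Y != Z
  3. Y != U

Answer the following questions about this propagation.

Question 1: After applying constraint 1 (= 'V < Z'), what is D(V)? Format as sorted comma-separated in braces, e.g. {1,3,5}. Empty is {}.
Answer: {2,3,4,5,6}

Derivation:
Constraint 1 (V < Z) on D(V)={2,3,4,5,6,7} D(Z)={2,3,4,5,6,7}: V {2,3,4,5,6,7}->{2,3,4,5,6}; Z {2,3,4,5,6,7}->{3,4,5,6,7}
So after constraint 1: D(V) = {2,3,4,5,6}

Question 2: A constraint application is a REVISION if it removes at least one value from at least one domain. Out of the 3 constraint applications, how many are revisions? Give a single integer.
Answer: 1

Derivation:
Constraint 1 (V < Z) on D(V)={2,3,4,5,6,7} D(Z)={2,3,4,5,6,7}: V {2,3,4,5,6,7}->{2,3,4,5,6}; Z {2,3,4,5,6,7}->{3,4,5,6,7} => REVISION
Constraint 2 (Y != Z) on D(Y)={2,5,6} D(Z)={3,4,5,6,7}: no change => not a revision
Constraint 3 (Y != U) on D(Y)={2,5,6} D(U)={2,3,4,5,7}: no change => not a revision
Total revisions = 1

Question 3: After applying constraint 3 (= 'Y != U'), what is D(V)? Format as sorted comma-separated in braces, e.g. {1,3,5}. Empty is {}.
Constraint 1 (V < Z) on D(V)={2,3,4,5,6,7} D(Z)={2,3,4,5,6,7}: V {2,3,4,5,6,7}->{2,3,4,5,6}; Z {2,3,4,5,6,7}->{3,4,5,6,7}
Constraint 2 (Y != Z) on D(Y)={2,5,6} D(Z)={3,4,5,6,7}: no change
Constraint 3 (Y != U) on D(Y)={2,5,6} D(U)={2,3,4,5,7}: no change
So after constraint 3: D(V) = {2,3,4,5,6}

Answer: {2,3,4,5,6}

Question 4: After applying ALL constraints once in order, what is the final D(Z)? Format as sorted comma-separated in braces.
Answer: {3,4,5,6,7}

Derivation:
Constraint 1 (V < Z) on D(V)={2,3,4,5,6,7} D(Z)={2,3,4,5,6,7}: V {2,3,4,5,6,7}->{2,3,4,5,6}; Z {2,3,4,5,6,7}->{3,4,5,6,7}
Constraint 2 (Y != Z) on D(Y)={2,5,6} D(Z)={3,4,5,6,7}: no change
Constraint 3 (Y != U) on D(Y)={2,5,6} D(U)={2,3,4,5,7}: no change
So after all 3 constraints: D(Z) = {3,4,5,6,7}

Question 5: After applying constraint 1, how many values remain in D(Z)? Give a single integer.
Answer: 5

Derivation:
Constraint 1 (V < Z) on D(V)={2,3,4,5,6,7} D(Z)={2,3,4,5,6,7}: V {2,3,4,5,6,7}->{2,3,4,5,6}; Z {2,3,4,5,6,7}->{3,4,5,6,7}
So after constraint 1: D(Z)={3,4,5,6,7}, size = 5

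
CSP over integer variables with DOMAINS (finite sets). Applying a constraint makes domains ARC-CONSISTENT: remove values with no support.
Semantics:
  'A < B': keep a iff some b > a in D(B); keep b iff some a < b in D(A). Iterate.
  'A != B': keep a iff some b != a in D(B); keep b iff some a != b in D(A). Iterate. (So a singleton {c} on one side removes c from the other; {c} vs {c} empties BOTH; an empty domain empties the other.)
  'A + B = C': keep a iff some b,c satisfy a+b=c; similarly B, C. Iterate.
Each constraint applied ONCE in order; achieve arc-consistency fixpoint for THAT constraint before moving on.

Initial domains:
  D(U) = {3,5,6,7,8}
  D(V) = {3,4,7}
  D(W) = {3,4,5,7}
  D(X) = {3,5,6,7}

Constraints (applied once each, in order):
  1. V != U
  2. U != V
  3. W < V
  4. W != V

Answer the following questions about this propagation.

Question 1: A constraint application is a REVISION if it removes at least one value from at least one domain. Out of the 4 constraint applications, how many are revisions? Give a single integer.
Answer: 1

Derivation:
Constraint 1 (V != U) on D(V)={3,4,7} D(U)={3,5,6,7,8}: no change => not a revision
Constraint 2 (U != V) on D(U)={3,5,6,7,8} D(V)={3,4,7}: no change => not a revision
Constraint 3 (W < V) on D(W)={3,4,5,7} D(V)={3,4,7}: W {3,4,5,7}->{3,4,5}; V {3,4,7}->{4,7} => REVISION
Constraint 4 (W != V) on D(W)={3,4,5} D(V)={4,7}: no change => not a revision
Total revisions = 1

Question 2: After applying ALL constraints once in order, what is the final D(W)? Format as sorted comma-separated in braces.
Constraint 1 (V != U) on D(V)={3,4,7} D(U)={3,5,6,7,8}: no change
Constraint 2 (U != V) on D(U)={3,5,6,7,8} D(V)={3,4,7}: no change
Constraint 3 (W < V) on D(W)={3,4,5,7} D(V)={3,4,7}: W {3,4,5,7}->{3,4,5}; V {3,4,7}->{4,7}
Constraint 4 (W != V) on D(W)={3,4,5} D(V)={4,7}: no change
So after all 4 constraints: D(W) = {3,4,5}

Answer: {3,4,5}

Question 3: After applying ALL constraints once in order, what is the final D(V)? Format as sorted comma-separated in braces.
Answer: {4,7}

Derivation:
Constraint 1 (V != U) on D(V)={3,4,7} D(U)={3,5,6,7,8}: no change
Constraint 2 (U != V) on D(U)={3,5,6,7,8} D(V)={3,4,7}: no change
Constraint 3 (W < V) on D(W)={3,4,5,7} D(V)={3,4,7}: W {3,4,5,7}->{3,4,5}; V {3,4,7}->{4,7}
Constraint 4 (W != V) on D(W)={3,4,5} D(V)={4,7}: no change
So after all 4 constraints: D(V) = {4,7}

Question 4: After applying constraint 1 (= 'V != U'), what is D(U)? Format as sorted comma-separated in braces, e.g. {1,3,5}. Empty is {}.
Constraint 1 (V != U) on D(V)={3,4,7} D(U)={3,5,6,7,8}: no change
So after constraint 1: D(U) = {3,5,6,7,8}

Answer: {3,5,6,7,8}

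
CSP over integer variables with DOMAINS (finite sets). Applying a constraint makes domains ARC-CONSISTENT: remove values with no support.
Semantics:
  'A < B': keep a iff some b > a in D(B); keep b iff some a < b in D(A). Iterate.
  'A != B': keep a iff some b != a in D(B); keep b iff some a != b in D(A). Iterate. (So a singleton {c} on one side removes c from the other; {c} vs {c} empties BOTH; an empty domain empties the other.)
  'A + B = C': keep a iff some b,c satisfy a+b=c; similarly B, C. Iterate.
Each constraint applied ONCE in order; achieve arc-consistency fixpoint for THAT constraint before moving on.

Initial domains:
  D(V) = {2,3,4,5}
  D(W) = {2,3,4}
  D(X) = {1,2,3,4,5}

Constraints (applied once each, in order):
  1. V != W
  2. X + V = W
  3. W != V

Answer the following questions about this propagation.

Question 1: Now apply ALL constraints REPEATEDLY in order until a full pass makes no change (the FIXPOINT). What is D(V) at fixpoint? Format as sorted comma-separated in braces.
Answer: {2,3}

Derivation:
pass 0 (initial): D(V)={2,3,4,5}
pass 1: V {2,3,4,5}->{2,3}; W {2,3,4}->{3,4}; X {1,2,3,4,5}->{1,2}
pass 2: no change
Fixpoint after 2 passes: D(V) = {2,3}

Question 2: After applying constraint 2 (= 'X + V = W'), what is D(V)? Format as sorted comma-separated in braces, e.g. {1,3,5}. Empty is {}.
Constraint 1 (V != W) on D(V)={2,3,4,5} D(W)={2,3,4}: no change
Constraint 2 (X + V = W) on D(X)={1,2,3,4,5} D(V)={2,3,4,5} D(W)={2,3,4}: X {1,2,3,4,5}->{1,2}; V {2,3,4,5}->{2,3}; W {2,3,4}->{3,4}
So after constraint 2: D(V) = {2,3}

Answer: {2,3}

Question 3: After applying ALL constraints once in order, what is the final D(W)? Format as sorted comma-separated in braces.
Answer: {3,4}

Derivation:
Constraint 1 (V != W) on D(V)={2,3,4,5} D(W)={2,3,4}: no change
Constraint 2 (X + V = W) on D(X)={1,2,3,4,5} D(V)={2,3,4,5} D(W)={2,3,4}: X {1,2,3,4,5}->{1,2}; V {2,3,4,5}->{2,3}; W {2,3,4}->{3,4}
Constraint 3 (W != V) on D(W)={3,4} D(V)={2,3}: no change
So after all 3 constraints: D(W) = {3,4}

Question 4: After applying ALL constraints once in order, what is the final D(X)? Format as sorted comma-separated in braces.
Answer: {1,2}

Derivation:
Constraint 1 (V != W) on D(V)={2,3,4,5} D(W)={2,3,4}: no change
Constraint 2 (X + V = W) on D(X)={1,2,3,4,5} D(V)={2,3,4,5} D(W)={2,3,4}: X {1,2,3,4,5}->{1,2}; V {2,3,4,5}->{2,3}; W {2,3,4}->{3,4}
Constraint 3 (W != V) on D(W)={3,4} D(V)={2,3}: no change
So after all 3 constraints: D(X) = {1,2}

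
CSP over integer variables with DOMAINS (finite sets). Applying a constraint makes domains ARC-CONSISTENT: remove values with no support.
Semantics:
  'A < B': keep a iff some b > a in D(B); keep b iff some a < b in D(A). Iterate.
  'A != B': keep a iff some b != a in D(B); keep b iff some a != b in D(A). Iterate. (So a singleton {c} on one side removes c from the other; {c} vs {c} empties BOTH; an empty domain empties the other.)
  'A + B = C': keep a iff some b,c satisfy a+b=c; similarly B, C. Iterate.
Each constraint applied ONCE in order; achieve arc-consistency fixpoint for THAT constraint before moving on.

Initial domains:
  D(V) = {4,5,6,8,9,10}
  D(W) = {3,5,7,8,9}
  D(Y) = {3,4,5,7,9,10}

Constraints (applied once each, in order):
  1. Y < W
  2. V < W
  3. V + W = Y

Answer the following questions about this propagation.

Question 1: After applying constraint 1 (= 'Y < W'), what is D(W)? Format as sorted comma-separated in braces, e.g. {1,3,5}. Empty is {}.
Constraint 1 (Y < W) on D(Y)={3,4,5,7,9,10} D(W)={3,5,7,8,9}: Y {3,4,5,7,9,10}->{3,4,5,7}; W {3,5,7,8,9}->{5,7,8,9}
So after constraint 1: D(W) = {5,7,8,9}

Answer: {5,7,8,9}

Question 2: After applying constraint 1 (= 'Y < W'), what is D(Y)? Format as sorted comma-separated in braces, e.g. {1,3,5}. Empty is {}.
Constraint 1 (Y < W) on D(Y)={3,4,5,7,9,10} D(W)={3,5,7,8,9}: Y {3,4,5,7,9,10}->{3,4,5,7}; W {3,5,7,8,9}->{5,7,8,9}
So after constraint 1: D(Y) = {3,4,5,7}

Answer: {3,4,5,7}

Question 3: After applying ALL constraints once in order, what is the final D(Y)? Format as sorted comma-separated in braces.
Constraint 1 (Y < W) on D(Y)={3,4,5,7,9,10} D(W)={3,5,7,8,9}: Y {3,4,5,7,9,10}->{3,4,5,7}; W {3,5,7,8,9}->{5,7,8,9}
Constraint 2 (V < W) on D(V)={4,5,6,8,9,10} D(W)={5,7,8,9}: V {4,5,6,8,9,10}->{4,5,6,8}
Constraint 3 (V + W = Y) on D(V)={4,5,6,8} D(W)={5,7,8,9} D(Y)={3,4,5,7}: V {4,5,6,8}->{}; W {5,7,8,9}->{}; Y {3,4,5,7}->{}
So after all 3 constraints: D(Y) = {}

Answer: {}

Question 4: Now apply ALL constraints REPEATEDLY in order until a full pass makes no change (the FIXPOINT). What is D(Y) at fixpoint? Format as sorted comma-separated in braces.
pass 0 (initial): D(Y)={3,4,5,7,9,10}
pass 1: V {4,5,6,8,9,10}->{}; W {3,5,7,8,9}->{}; Y {3,4,5,7,9,10}->{}
pass 2: no change
Fixpoint after 2 passes: D(Y) = {}

Answer: {}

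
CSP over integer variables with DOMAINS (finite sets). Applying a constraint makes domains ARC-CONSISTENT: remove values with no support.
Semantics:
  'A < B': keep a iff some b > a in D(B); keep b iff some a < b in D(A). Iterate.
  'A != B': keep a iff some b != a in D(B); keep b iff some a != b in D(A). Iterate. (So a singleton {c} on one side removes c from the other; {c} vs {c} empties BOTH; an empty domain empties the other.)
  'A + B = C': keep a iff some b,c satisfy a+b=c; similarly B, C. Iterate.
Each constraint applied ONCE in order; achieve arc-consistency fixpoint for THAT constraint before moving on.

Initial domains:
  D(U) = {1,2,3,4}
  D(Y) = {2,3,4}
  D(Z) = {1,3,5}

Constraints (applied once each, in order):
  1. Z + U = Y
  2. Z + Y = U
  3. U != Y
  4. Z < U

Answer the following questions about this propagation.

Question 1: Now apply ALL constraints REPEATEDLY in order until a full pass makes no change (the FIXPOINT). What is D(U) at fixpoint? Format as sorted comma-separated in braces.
Answer: {}

Derivation:
pass 0 (initial): D(U)={1,2,3,4}
pass 1: U {1,2,3,4}->{3}; Y {2,3,4}->{2}; Z {1,3,5}->{1}
pass 2: U {3}->{}; Y {2}->{}; Z {1}->{}
pass 3: no change
Fixpoint after 3 passes: D(U) = {}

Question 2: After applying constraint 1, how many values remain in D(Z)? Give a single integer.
Constraint 1 (Z + U = Y) on D(Z)={1,3,5} D(U)={1,2,3,4} D(Y)={2,3,4}: Z {1,3,5}->{1,3}; U {1,2,3,4}->{1,2,3}
So after constraint 1: D(Z)={1,3}, size = 2

Answer: 2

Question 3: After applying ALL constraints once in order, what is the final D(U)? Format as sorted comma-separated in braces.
Constraint 1 (Z + U = Y) on D(Z)={1,3,5} D(U)={1,2,3,4} D(Y)={2,3,4}: Z {1,3,5}->{1,3}; U {1,2,3,4}->{1,2,3}
Constraint 2 (Z + Y = U) on D(Z)={1,3} D(Y)={2,3,4} D(U)={1,2,3}: Z {1,3}->{1}; Y {2,3,4}->{2}; U {1,2,3}->{3}
Constraint 3 (U != Y) on D(U)={3} D(Y)={2}: no change
Constraint 4 (Z < U) on D(Z)={1} D(U)={3}: no change
So after all 4 constraints: D(U) = {3}

Answer: {3}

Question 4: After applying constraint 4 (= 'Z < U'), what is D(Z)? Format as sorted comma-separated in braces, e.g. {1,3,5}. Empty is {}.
Constraint 1 (Z + U = Y) on D(Z)={1,3,5} D(U)={1,2,3,4} D(Y)={2,3,4}: Z {1,3,5}->{1,3}; U {1,2,3,4}->{1,2,3}
Constraint 2 (Z + Y = U) on D(Z)={1,3} D(Y)={2,3,4} D(U)={1,2,3}: Z {1,3}->{1}; Y {2,3,4}->{2}; U {1,2,3}->{3}
Constraint 3 (U != Y) on D(U)={3} D(Y)={2}: no change
Constraint 4 (Z < U) on D(Z)={1} D(U)={3}: no change
So after constraint 4: D(Z) = {1}

Answer: {1}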